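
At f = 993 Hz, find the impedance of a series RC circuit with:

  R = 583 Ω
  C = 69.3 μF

Step 1 — Angular frequency: ω = 2π·f = 2π·993 = 6239 rad/s.
Step 2 — Component impedances:
  R: Z = R = 583 Ω
  C: Z = 1/(jωC) = -j/(ω·C) = 0 - j2.313 Ω
Step 3 — Series combination: Z_total = R + C = 583 - j2.313 Ω = 583∠-0.2° Ω.

Z = 583 - j2.313 Ω = 583∠-0.2° Ω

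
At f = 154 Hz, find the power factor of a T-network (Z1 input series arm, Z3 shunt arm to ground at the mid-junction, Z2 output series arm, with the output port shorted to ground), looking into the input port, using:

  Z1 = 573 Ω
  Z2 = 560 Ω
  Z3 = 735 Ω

Step 1 — Angular frequency: ω = 2π·f = 2π·154 = 967.6 rad/s.
Step 2 — Component impedances:
  Z1: Z = R = 573 Ω
  Z2: Z = R = 560 Ω
  Z3: Z = R = 735 Ω
Step 3 — With the output port shorted to ground, the output series arm Z2 runs from the junction to ground; the shunt arm Z3 also runs from the junction to ground. They appear in parallel: Z3 || Z2 = 317.8 Ω.
Step 4 — Series with input arm Z1: Z_in = Z1 + (Z3 || Z2) = 890.8 Ω = 890.8∠0.0° Ω.
Step 5 — Power factor: PF = cos(φ) = Re(Z)/|Z| = 890.8/890.8 = 1.
Step 6 — Type: Im(Z) = 0 ⇒ unity (phase φ = 0.0°).

PF = 1 (unity, φ = 0.0°)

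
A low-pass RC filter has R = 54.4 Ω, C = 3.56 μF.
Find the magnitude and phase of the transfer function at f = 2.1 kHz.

Step 1 — Angular frequency: ω = 2π·2100 = 1.319e+04 rad/s.
Step 2 — Transfer function: H(jω) = 1/(1 + jωRC).
Step 3 — Denominator: 1 + jωRC = 1 + j·1.319e+04·54.4·3.56e-06 = 1 + j2.555.
Step 4 — H = 0.1328 - j0.3394.
Step 5 — Magnitude: |H| = 0.3644 (-8.8 dB); phase: φ = -68.6°.

|H| = 0.3644 (-8.8 dB), φ = -68.6°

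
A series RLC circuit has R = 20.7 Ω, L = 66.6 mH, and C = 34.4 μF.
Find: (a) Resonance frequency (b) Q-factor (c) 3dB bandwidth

Step 1 — Resonance: ω₀ = 1/√(LC) = 1/√(0.0666·3.44e-05) = 660.7 rad/s.
Step 2 — f₀ = ω₀/(2π) = 105.1 Hz.
Step 3 — Series Q: Q = ω₀L/R = 660.7·0.0666/20.7 = 2.126.
Step 4 — Bandwidth: Δω = ω₀/Q = 310.8 rad/s; BW = Δω/(2π) = 49.47 Hz.

(a) f₀ = 105.1 Hz  (b) Q = 2.126  (c) BW = 49.47 Hz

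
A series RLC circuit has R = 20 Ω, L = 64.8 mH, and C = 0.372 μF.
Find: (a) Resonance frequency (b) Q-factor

Step 1 — Resonance condition Im(Z)=0 gives ω₀ = 1/√(LC).
Step 2 — ω₀ = 1/√(0.0648·3.72e-07) = 6441 rad/s.
Step 3 — f₀ = ω₀/(2π) = 1025 Hz.
Step 4 — Series Q: Q = ω₀L/R = 6441·0.0648/20 = 20.87.

(a) f₀ = 1025 Hz  (b) Q = 20.87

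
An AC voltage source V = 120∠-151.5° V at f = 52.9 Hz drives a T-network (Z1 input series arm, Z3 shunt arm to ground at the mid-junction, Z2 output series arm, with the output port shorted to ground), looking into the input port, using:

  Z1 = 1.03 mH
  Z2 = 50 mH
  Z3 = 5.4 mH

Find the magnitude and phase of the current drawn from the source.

Step 1 — Angular frequency: ω = 2π·f = 2π·52.9 = 332.4 rad/s.
Step 2 — Component impedances:
  Z1: Z = jωL = j·332.4·0.00103 = 0 + j0.3424 Ω
  Z2: Z = jωL = j·332.4·0.05 = 0 + j16.62 Ω
  Z3: Z = jωL = j·332.4·0.0054 = 0 + j1.795 Ω
Step 3 — With the output port shorted to ground, the output series arm Z2 runs from the junction to ground; the shunt arm Z3 also runs from the junction to ground. They appear in parallel: Z3 || Z2 = 0 + j1.62 Ω.
Step 4 — Series with input arm Z1: Z_in = Z1 + (Z3 || Z2) = 0 + j1.962 Ω = 1.962∠90.0° Ω.
Step 5 — Source phasor: V = 120∠-151.5° V = -105.5 - j57.26 V.
Step 6 — Ohm's law: I = V / Z_total = (-105.5 - j57.26) / (0 + j1.962) = -29.18 + j53.74 A.
Step 7 — Convert to polar: |I| = 61.15 A, ∠I = 118.5°.

I = 61.15∠118.5° A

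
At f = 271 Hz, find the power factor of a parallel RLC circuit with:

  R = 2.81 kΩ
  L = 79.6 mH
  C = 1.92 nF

Step 1 — Angular frequency: ω = 2π·f = 2π·271 = 1703 rad/s.
Step 2 — Component impedances:
  R: Z = R = 2810 Ω
  L: Z = jωL = j·1703·0.0796 = 0 + j135.5 Ω
  C: Z = 1/(jωC) = -j/(ω·C) = 0 - j3.059e+05 Ω
Step 3 — Parallel combination: 1/Z_total = 1/R + 1/L + 1/C; Z_total = 6.528 + j135.3 Ω = 135.4∠87.2° Ω.
Step 4 — Power factor: PF = cos(φ) = Re(Z)/|Z| = 6.5282/135.44 = 0.0482.
Step 5 — Type: Im(Z) = 135.3 ⇒ lagging (phase φ = 87.2°).

PF = 0.0482 (lagging, φ = 87.2°)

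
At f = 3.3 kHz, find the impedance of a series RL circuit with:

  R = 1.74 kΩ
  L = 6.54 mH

Step 1 — Angular frequency: ω = 2π·f = 2π·3300 = 2.073e+04 rad/s.
Step 2 — Component impedances:
  R: Z = R = 1740 Ω
  L: Z = jωL = j·2.073e+04·0.00654 = 0 + j135.6 Ω
Step 3 — Series combination: Z_total = R + L = 1740 + j135.6 Ω = 1745∠4.5° Ω.

Z = 1740 + j135.6 Ω = 1745∠4.5° Ω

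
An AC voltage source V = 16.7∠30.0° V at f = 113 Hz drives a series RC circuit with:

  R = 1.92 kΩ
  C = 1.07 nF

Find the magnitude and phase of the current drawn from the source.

Step 1 — Angular frequency: ω = 2π·f = 2π·113 = 710 rad/s.
Step 2 — Component impedances:
  R: Z = R = 1920 Ω
  C: Z = 1/(jωC) = -j/(ω·C) = 0 - j1.316e+06 Ω
Step 3 — Series combination: Z_total = R + C = 1920 - j1.316e+06 Ω = 1.316e+06∠-89.9° Ω.
Step 4 — Source phasor: V = 16.7∠30.0° V = 14.46 + j8.35 V.
Step 5 — Ohm's law: I = V / Z_total = (14.46 + j8.35) / (1920 - j1.316e+06) = -6.327e-06 + j1.1e-05 A.
Step 6 — Convert to polar: |I| = 1.269e-05 A, ∠I = 119.9°.

I = 1.269e-05∠119.9° A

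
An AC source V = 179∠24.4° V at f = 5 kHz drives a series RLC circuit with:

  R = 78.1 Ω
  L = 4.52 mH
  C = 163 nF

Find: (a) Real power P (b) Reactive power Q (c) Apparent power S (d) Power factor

Step 1 — Angular frequency: ω = 2π·f = 2π·5000 = 3.142e+04 rad/s.
Step 2 — Component impedances:
  R: Z = R = 78.1 Ω
  L: Z = jωL = j·3.142e+04·0.00452 = 0 + j142 Ω
  C: Z = 1/(jωC) = -j/(ω·C) = 0 - j195.3 Ω
Step 3 — Series combination: Z_total = R + L + C = 78.1 - j53.28 Ω = 94.54∠-34.3° Ω.
Step 4 — Source phasor: V = 179∠24.4° V = 163 + j73.95 V.
Step 5 — Current: I = V / Z = 0.9835 + j1.618 A = 1.893∠58.7° A.
Step 6 — Complex power: S = V·I* = 280 - j191 VA.
Step 7 — Real power: P = Re(S) = 280 W.
Step 8 — Reactive power: Q = Im(S) = -191 VAR.
Step 9 — Apparent power: |S| = 338.9 VA.
Step 10 — Power factor: PF = P/|S| = 0.8261 (leading).

(a) P = 280 W  (b) Q = -191 VAR  (c) S = 338.9 VA  (d) PF = 0.8261 (leading)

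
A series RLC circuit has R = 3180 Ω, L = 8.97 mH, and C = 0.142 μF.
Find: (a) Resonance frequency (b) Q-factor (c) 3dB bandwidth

Step 1 — Resonance: ω₀ = 1/√(LC) = 1/√(0.00897·1.42e-07) = 2.802e+04 rad/s.
Step 2 — f₀ = ω₀/(2π) = 4459 Hz.
Step 3 — Series Q: Q = ω₀L/R = 2.802e+04·0.00897/3180 = 0.07904.
Step 4 — Bandwidth: Δω = ω₀/Q = 3.545e+05 rad/s; BW = Δω/(2π) = 5.642e+04 Hz.

(a) f₀ = 4459 Hz  (b) Q = 0.07904  (c) BW = 5.642e+04 Hz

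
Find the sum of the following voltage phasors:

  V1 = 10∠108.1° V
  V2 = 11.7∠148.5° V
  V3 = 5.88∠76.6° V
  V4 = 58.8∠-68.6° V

Step 1 — Convert each phasor to rectangular form:
  V1 = 10·(cos(108.1°) + j·sin(108.1°)) = -3.107 + j9.505 V
  V2 = 11.7·(cos(148.5°) + j·sin(148.5°)) = -9.976 + j6.113 V
  V3 = 5.88·(cos(76.6°) + j·sin(76.6°)) = 1.363 + j5.72 V
  V4 = 58.8·(cos(-68.6°) + j·sin(-68.6°)) = 21.45 - j54.75 V
Step 2 — Sum components: V_total = 9.735 - j33.41 V.
Step 3 — Convert to polar: |V_total| = 34.8 V, ∠V_total = -73.8°.

V_total = 34.8∠-73.8° V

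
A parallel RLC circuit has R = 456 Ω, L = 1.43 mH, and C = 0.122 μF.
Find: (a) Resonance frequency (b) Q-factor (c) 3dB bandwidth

Step 1 — Resonance: ω₀ = 1/√(LC) = 1/√(0.00143·1.22e-07) = 7.571e+04 rad/s.
Step 2 — f₀ = ω₀/(2π) = 1.205e+04 Hz.
Step 3 — Parallel Q: Q = R/(ω₀L) = 456/(7.571e+04·0.00143) = 4.212.
Step 4 — Bandwidth: Δω = ω₀/Q = 1.798e+04 rad/s; BW = Δω/(2π) = 2861 Hz.

(a) f₀ = 1.205e+04 Hz  (b) Q = 4.212  (c) BW = 2861 Hz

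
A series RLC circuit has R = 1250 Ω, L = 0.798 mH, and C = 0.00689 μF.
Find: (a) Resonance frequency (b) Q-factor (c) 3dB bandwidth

Step 1 — Resonance condition Im(Z)=0 gives ω₀ = 1/√(LC).
Step 2 — ω₀ = 1/√(0.000798·6.89e-09) = 4.265e+05 rad/s.
Step 3 — f₀ = ω₀/(2π) = 6.787e+04 Hz.
Step 4 — Series Q: Q = ω₀L/R = 4.265e+05·0.000798/1250 = 0.2723.
Step 5 — 3dB bandwidth: Δω = ω₀/Q = 1.566e+06 rad/s; BW = Δω/(2π) = 2.493e+05 Hz.

(a) f₀ = 6.787e+04 Hz  (b) Q = 0.2723  (c) BW = 2.493e+05 Hz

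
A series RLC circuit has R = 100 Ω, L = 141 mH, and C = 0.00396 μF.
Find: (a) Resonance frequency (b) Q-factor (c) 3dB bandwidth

Step 1 — Resonance: ω₀ = 1/√(LC) = 1/√(0.141·3.96e-09) = 4.232e+04 rad/s.
Step 2 — f₀ = ω₀/(2π) = 6735 Hz.
Step 3 — Series Q: Q = ω₀L/R = 4.232e+04·0.141/100 = 59.67.
Step 4 — Bandwidth: Δω = ω₀/Q = 709.2 rad/s; BW = Δω/(2π) = 112.9 Hz.

(a) f₀ = 6735 Hz  (b) Q = 59.67  (c) BW = 112.9 Hz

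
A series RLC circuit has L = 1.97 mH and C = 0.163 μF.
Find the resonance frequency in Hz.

Step 1 — Resonance condition Im(Z)=0 gives ω₀ = 1/√(LC).
Step 2 — ω₀ = 1/√(0.00197·1.63e-07) = 5.58e+04 rad/s.
Step 3 — f₀ = ω₀/(2π) = 8882 Hz.

f₀ = 8882 Hz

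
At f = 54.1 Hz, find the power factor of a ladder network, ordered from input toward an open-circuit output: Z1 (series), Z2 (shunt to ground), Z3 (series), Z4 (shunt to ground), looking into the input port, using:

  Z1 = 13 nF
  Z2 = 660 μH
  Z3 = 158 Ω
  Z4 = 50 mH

Step 1 — Angular frequency: ω = 2π·f = 2π·54.1 = 339.9 rad/s.
Step 2 — Component impedances:
  Z1: Z = 1/(jωC) = -j/(ω·C) = 0 - j2.263e+05 Ω
  Z2: Z = jωL = j·339.9·0.00066 = 0 + j0.2243 Ω
  Z3: Z = R = 158 Ω
  Z4: Z = jωL = j·339.9·0.05 = 0 + j17 Ω
Step 3 — Ladder network (open output): work backward from the far end, alternating series and parallel combinations. Z_in = 0.0003148 - j2.263e+05 Ω = 2.263e+05∠-90.0° Ω.
Step 4 — Power factor: PF = cos(φ) = Re(Z)/|Z| = 0.0003148/2.263e+05 = 1.391e-09.
Step 5 — Type: Im(Z) = -2.263e+05 ⇒ leading (phase φ = -90.0°).

PF = 1.391e-09 (leading, φ = -90.0°)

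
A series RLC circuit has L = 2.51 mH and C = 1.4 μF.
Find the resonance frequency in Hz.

Step 1 — Resonance condition Im(Z)=0 gives ω₀ = 1/√(LC).
Step 2 — ω₀ = 1/√(0.00251·1.4e-06) = 1.687e+04 rad/s.
Step 3 — f₀ = ω₀/(2π) = 2685 Hz.

f₀ = 2685 Hz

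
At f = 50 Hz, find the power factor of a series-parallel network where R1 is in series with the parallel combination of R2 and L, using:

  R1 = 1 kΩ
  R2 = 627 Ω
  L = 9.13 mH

Step 1 — Angular frequency: ω = 2π·f = 2π·50 = 314.2 rad/s.
Step 2 — Component impedances:
  R1: Z = R = 1000 Ω
  R2: Z = R = 627 Ω
  L: Z = jωL = j·314.2·0.00913 = 0 + j2.868 Ω
Step 3 — Parallel branch: R2 || L = 1/(1/R2 + 1/L) = 0.01312 + j2.868 Ω.
Step 4 — Series with R1: Z_total = R1 + (R2 || L) = 1000 + j2.868 Ω = 1000∠0.2° Ω.
Step 5 — Power factor: PF = cos(φ) = Re(Z)/|Z| = 1000/1000 = 1.
Step 6 — Type: Im(Z) = 2.868 ⇒ lagging (phase φ = 0.2°).

PF = 1 (lagging, φ = 0.2°)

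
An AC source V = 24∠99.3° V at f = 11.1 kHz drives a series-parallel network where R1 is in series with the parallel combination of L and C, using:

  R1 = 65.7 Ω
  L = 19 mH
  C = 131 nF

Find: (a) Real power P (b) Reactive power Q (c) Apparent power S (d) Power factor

Step 1 — Angular frequency: ω = 2π·f = 2π·1.11e+04 = 6.974e+04 rad/s.
Step 2 — Component impedances:
  R1: Z = R = 65.7 Ω
  L: Z = jωL = j·6.974e+04·0.019 = 0 + j1325 Ω
  C: Z = 1/(jωC) = -j/(ω·C) = 0 - j109.5 Ω
Step 3 — Parallel branch: L || C = 1/(1/L + 1/C) = 0 - j119.3 Ω.
Step 4 — Series with R1: Z_total = R1 + (L || C) = 65.7 - j119.3 Ω = 136.2∠-61.2° Ω.
Step 5 — Source phasor: V = 24∠99.3° V = -3.878 + j23.68 V.
Step 6 — Current: I = V / Z = -0.1661 + j0.05894 A = 0.1762∠160.5° A.
Step 7 — Complex power: S = V·I* = 2.04 - j3.704 VA.
Step 8 — Real power: P = Re(S) = 2.04 W.
Step 9 — Reactive power: Q = Im(S) = -3.704 VAR.
Step 10 — Apparent power: |S| = 4.229 VA.
Step 11 — Power factor: PF = P/|S| = 0.4824 (leading).

(a) P = 2.04 W  (b) Q = -3.704 VAR  (c) S = 4.229 VA  (d) PF = 0.4824 (leading)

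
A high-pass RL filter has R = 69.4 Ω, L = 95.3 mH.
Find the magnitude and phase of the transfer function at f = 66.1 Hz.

Step 1 — Angular frequency: ω = 2π·66.1 = 415.3 rad/s.
Step 2 — Transfer function: H(jω) = jωL/(R + jωL).
Step 3 — Numerator jωL = j·39.58; denominator R + jωL = 69.4 + j39.58.
Step 4 — H = 0.2454 + j0.4303.
Step 5 — Magnitude: |H| = 0.4954 (-6.1 dB); phase: φ = 60.3°.

|H| = 0.4954 (-6.1 dB), φ = 60.3°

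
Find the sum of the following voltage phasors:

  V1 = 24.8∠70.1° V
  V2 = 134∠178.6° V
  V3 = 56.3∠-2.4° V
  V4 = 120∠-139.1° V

Step 1 — Convert each phasor to rectangular form:
  V1 = 24.8·(cos(70.1°) + j·sin(70.1°)) = 8.441 + j23.32 V
  V2 = 134·(cos(178.6°) + j·sin(178.6°)) = -134 + j3.274 V
  V3 = 56.3·(cos(-2.4°) + j·sin(-2.4°)) = 56.25 - j2.358 V
  V4 = 120·(cos(-139.1°) + j·sin(-139.1°)) = -90.7 - j78.57 V
Step 2 — Sum components: V_total = -160 - j54.33 V.
Step 3 — Convert to polar: |V_total| = 168.9 V, ∠V_total = -161.2°.

V_total = 168.9∠-161.2° V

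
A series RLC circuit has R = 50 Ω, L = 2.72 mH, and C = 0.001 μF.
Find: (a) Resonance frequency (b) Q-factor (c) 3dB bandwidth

Step 1 — Resonance: ω₀ = 1/√(LC) = 1/√(0.00272·1e-09) = 6.063e+05 rad/s.
Step 2 — f₀ = ω₀/(2π) = 9.65e+04 Hz.
Step 3 — Series Q: Q = ω₀L/R = 6.063e+05·0.00272/50 = 32.98.
Step 4 — Bandwidth: Δω = ω₀/Q = 1.838e+04 rad/s; BW = Δω/(2π) = 2926 Hz.

(a) f₀ = 9.65e+04 Hz  (b) Q = 32.98  (c) BW = 2926 Hz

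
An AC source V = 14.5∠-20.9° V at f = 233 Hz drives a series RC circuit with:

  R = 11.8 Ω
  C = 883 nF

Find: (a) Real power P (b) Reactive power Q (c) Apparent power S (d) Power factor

Step 1 — Angular frequency: ω = 2π·f = 2π·233 = 1464 rad/s.
Step 2 — Component impedances:
  R: Z = R = 11.8 Ω
  C: Z = 1/(jωC) = -j/(ω·C) = 0 - j773.6 Ω
Step 3 — Series combination: Z_total = R + C = 11.8 - j773.6 Ω = 773.7∠-89.1° Ω.
Step 4 — Source phasor: V = 14.5∠-20.9° V = 13.55 - j5.173 V.
Step 5 — Current: I = V / Z = 0.006952 + j0.0174 A = 0.01874∠68.2° A.
Step 6 — Complex power: S = V·I* = 0.004145 - j0.2717 VA.
Step 7 — Real power: P = Re(S) = 0.004145 W.
Step 8 — Reactive power: Q = Im(S) = -0.2717 VAR.
Step 9 — Apparent power: |S| = 0.2718 VA.
Step 10 — Power factor: PF = P/|S| = 0.01525 (leading).

(a) P = 0.004145 W  (b) Q = -0.2717 VAR  (c) S = 0.2718 VA  (d) PF = 0.01525 (leading)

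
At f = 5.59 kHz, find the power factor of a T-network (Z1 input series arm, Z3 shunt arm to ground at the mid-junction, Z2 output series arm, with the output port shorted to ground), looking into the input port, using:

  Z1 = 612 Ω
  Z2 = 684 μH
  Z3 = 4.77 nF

Step 1 — Angular frequency: ω = 2π·f = 2π·5590 = 3.512e+04 rad/s.
Step 2 — Component impedances:
  Z1: Z = R = 612 Ω
  Z2: Z = jωL = j·3.512e+04·0.000684 = 0 + j24.02 Ω
  Z3: Z = 1/(jωC) = -j/(ω·C) = 0 - j5969 Ω
Step 3 — With the output port shorted to ground, the output series arm Z2 runs from the junction to ground; the shunt arm Z3 also runs from the junction to ground. They appear in parallel: Z3 || Z2 = 0 + j24.12 Ω.
Step 4 — Series with input arm Z1: Z_in = Z1 + (Z3 || Z2) = 612 + j24.12 Ω = 612.5∠2.3° Ω.
Step 5 — Power factor: PF = cos(φ) = Re(Z)/|Z| = 612/612.5 = 0.9992.
Step 6 — Type: Im(Z) = 24.12 ⇒ lagging (phase φ = 2.3°).

PF = 0.9992 (lagging, φ = 2.3°)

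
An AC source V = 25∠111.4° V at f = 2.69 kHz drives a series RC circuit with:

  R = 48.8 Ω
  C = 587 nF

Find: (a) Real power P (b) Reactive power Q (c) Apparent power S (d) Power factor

Step 1 — Angular frequency: ω = 2π·f = 2π·2690 = 1.69e+04 rad/s.
Step 2 — Component impedances:
  R: Z = R = 48.8 Ω
  C: Z = 1/(jωC) = -j/(ω·C) = 0 - j100.8 Ω
Step 3 — Series combination: Z_total = R + C = 48.8 - j100.8 Ω = 112∠-64.2° Ω.
Step 4 — Source phasor: V = 25∠111.4° V = -9.122 + j23.28 V.
Step 5 — Current: I = V / Z = -0.2226 + j0.01726 A = 0.2232∠175.6° A.
Step 6 — Complex power: S = V·I* = 2.432 - j5.023 VA.
Step 7 — Real power: P = Re(S) = 2.432 W.
Step 8 — Reactive power: Q = Im(S) = -5.023 VAR.
Step 9 — Apparent power: |S| = 5.581 VA.
Step 10 — Power factor: PF = P/|S| = 0.4358 (leading).

(a) P = 2.432 W  (b) Q = -5.023 VAR  (c) S = 5.581 VA  (d) PF = 0.4358 (leading)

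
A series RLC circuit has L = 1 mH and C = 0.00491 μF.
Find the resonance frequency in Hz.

Step 1 — Resonance condition Im(Z)=0 gives ω₀ = 1/√(LC).
Step 2 — ω₀ = 1/√(0.001·4.91e-09) = 4.513e+05 rad/s.
Step 3 — f₀ = ω₀/(2π) = 7.183e+04 Hz.

f₀ = 7.183e+04 Hz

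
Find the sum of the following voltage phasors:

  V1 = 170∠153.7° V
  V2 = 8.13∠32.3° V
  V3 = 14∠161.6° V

Step 1 — Convert each phasor to rectangular form:
  V1 = 170·(cos(153.7°) + j·sin(153.7°)) = -152.4 + j75.32 V
  V2 = 8.13·(cos(32.3°) + j·sin(32.3°)) = 6.872 + j4.344 V
  V3 = 14·(cos(161.6°) + j·sin(161.6°)) = -13.28 + j4.419 V
Step 2 — Sum components: V_total = -158.8 + j84.09 V.
Step 3 — Convert to polar: |V_total| = 179.7 V, ∠V_total = 152.1°.

V_total = 179.7∠152.1° V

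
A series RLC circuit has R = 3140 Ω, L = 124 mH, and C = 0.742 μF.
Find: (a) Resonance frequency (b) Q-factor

Step 1 — Resonance condition Im(Z)=0 gives ω₀ = 1/√(LC).
Step 2 — ω₀ = 1/√(0.124·7.42e-07) = 3297 rad/s.
Step 3 — f₀ = ω₀/(2π) = 524.7 Hz.
Step 4 — Series Q: Q = ω₀L/R = 3297·0.124/3140 = 0.1302.

(a) f₀ = 524.7 Hz  (b) Q = 0.1302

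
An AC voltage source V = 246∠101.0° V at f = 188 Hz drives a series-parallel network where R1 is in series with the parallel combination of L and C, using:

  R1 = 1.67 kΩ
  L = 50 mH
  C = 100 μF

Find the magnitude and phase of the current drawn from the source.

Step 1 — Angular frequency: ω = 2π·f = 2π·188 = 1181 rad/s.
Step 2 — Component impedances:
  R1: Z = R = 1670 Ω
  L: Z = jωL = j·1181·0.05 = 0 + j59.06 Ω
  C: Z = 1/(jωC) = -j/(ω·C) = 0 - j8.466 Ω
Step 3 — Parallel branch: L || C = 1/(1/L + 1/C) = 0 - j9.882 Ω.
Step 4 — Series with R1: Z_total = R1 + (L || C) = 1670 - j9.882 Ω = 1670∠-0.3° Ω.
Step 5 — Source phasor: V = 246∠101.0° V = -46.94 + j241.5 V.
Step 6 — Ohm's law: I = V / Z_total = (-46.94 + j241.5) / (1670 - j9.882) = -0.02896 + j0.1444 A.
Step 7 — Convert to polar: |I| = 0.1473 A, ∠I = 101.3°.

I = 0.1473∠101.3° A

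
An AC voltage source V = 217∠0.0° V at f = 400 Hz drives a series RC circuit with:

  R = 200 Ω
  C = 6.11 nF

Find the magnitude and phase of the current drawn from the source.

Step 1 — Angular frequency: ω = 2π·f = 2π·400 = 2513 rad/s.
Step 2 — Component impedances:
  R: Z = R = 200 Ω
  C: Z = 1/(jωC) = -j/(ω·C) = 0 - j6.512e+04 Ω
Step 3 — Series combination: Z_total = R + C = 200 - j6.512e+04 Ω = 6.512e+04∠-89.8° Ω.
Step 4 — Source phasor: V = 217∠0.0° V = 217 V.
Step 5 — Ohm's law: I = V / Z_total = (217) / (200 - j6.512e+04) = 1.023e-05 + j0.003332 A.
Step 6 — Convert to polar: |I| = 0.003332 A, ∠I = 89.8°.

I = 0.003332∠89.8° A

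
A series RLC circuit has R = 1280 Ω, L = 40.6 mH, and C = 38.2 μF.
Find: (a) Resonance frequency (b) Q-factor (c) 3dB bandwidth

Step 1 — Resonance: ω₀ = 1/√(LC) = 1/√(0.0406·3.82e-05) = 803 rad/s.
Step 2 — f₀ = ω₀/(2π) = 127.8 Hz.
Step 3 — Series Q: Q = ω₀L/R = 803·0.0406/1280 = 0.02547.
Step 4 — Bandwidth: Δω = ω₀/Q = 3.153e+04 rad/s; BW = Δω/(2π) = 5018 Hz.

(a) f₀ = 127.8 Hz  (b) Q = 0.02547  (c) BW = 5018 Hz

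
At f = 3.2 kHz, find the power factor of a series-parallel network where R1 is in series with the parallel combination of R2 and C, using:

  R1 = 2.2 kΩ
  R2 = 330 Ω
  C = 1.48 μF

Step 1 — Angular frequency: ω = 2π·f = 2π·3200 = 2.011e+04 rad/s.
Step 2 — Component impedances:
  R1: Z = R = 2200 Ω
  R2: Z = R = 330 Ω
  C: Z = 1/(jωC) = -j/(ω·C) = 0 - j33.61 Ω
Step 3 — Parallel branch: R2 || C = 1/(1/R2 + 1/C) = 3.387 - j33.26 Ω.
Step 4 — Series with R1: Z_total = R1 + (R2 || C) = 2203 - j33.26 Ω = 2204∠-0.9° Ω.
Step 5 — Power factor: PF = cos(φ) = Re(Z)/|Z| = 2203.4/2203.6 = 0.9999.
Step 6 — Type: Im(Z) = -33.26 ⇒ leading (phase φ = -0.9°).

PF = 0.9999 (leading, φ = -0.9°)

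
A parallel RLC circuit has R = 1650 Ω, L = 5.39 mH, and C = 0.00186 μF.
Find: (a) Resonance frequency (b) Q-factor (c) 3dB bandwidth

Step 1 — Resonance: ω₀ = 1/√(LC) = 1/√(0.00539·1.86e-09) = 3.158e+05 rad/s.
Step 2 — f₀ = ω₀/(2π) = 5.027e+04 Hz.
Step 3 — Parallel Q: Q = R/(ω₀L) = 1650/(3.158e+05·0.00539) = 0.9693.
Step 4 — Bandwidth: Δω = ω₀/Q = 3.258e+05 rad/s; BW = Δω/(2π) = 5.186e+04 Hz.

(a) f₀ = 5.027e+04 Hz  (b) Q = 0.9693  (c) BW = 5.186e+04 Hz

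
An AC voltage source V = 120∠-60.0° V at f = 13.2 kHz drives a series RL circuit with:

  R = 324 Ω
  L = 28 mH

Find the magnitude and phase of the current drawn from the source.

Step 1 — Angular frequency: ω = 2π·f = 2π·1.32e+04 = 8.294e+04 rad/s.
Step 2 — Component impedances:
  R: Z = R = 324 Ω
  L: Z = jωL = j·8.294e+04·0.028 = 0 + j2322 Ω
Step 3 — Series combination: Z_total = R + L = 324 + j2322 Ω = 2345∠82.1° Ω.
Step 4 — Source phasor: V = 120∠-60.0° V = 60 - j103.9 V.
Step 5 — Ohm's law: I = V / Z_total = (60 - j103.9) / (324 + j2322) = -0.04036 - j0.03147 A.
Step 6 — Convert to polar: |I| = 0.05118 A, ∠I = -142.1°.

I = 0.05118∠-142.1° A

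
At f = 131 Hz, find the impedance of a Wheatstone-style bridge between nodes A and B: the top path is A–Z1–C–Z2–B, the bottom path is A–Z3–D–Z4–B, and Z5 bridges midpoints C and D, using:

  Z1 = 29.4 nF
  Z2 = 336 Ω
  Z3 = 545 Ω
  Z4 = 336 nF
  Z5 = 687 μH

Step 1 — Angular frequency: ω = 2π·f = 2π·131 = 823.1 rad/s.
Step 2 — Component impedances:
  Z1: Z = 1/(jωC) = -j/(ω·C) = 0 - j4.132e+04 Ω
  Z2: Z = R = 336 Ω
  Z3: Z = R = 545 Ω
  Z4: Z = 1/(jωC) = -j/(ω·C) = 0 - j3616 Ω
  Z5: Z = jωL = j·823.1·0.000687 = 0 + j0.5655 Ω
Step 3 — Bridge requires nodal analysis (the Z5 bridge couples midpoints C and D, so the two paths cannot be reduced to a simple series/parallel combination). Setting node B to ground and injecting 1 A at node A, the 3-node admittance system at A, C, D solves to V_A = Z_AB = 878.1 - j37.59 Ω = 879∠-2.5° Ω.

Z = 878.1 - j37.59 Ω = 879∠-2.5° Ω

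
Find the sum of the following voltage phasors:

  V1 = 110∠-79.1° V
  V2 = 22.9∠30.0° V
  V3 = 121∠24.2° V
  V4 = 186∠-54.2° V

Step 1 — Convert each phasor to rectangular form:
  V1 = 110·(cos(-79.1°) + j·sin(-79.1°)) = 20.8 - j108 V
  V2 = 22.9·(cos(30.0°) + j·sin(30.0°)) = 19.83 + j11.45 V
  V3 = 121·(cos(24.2°) + j·sin(24.2°)) = 110.4 + j49.6 V
  V4 = 186·(cos(-54.2°) + j·sin(-54.2°)) = 108.8 - j150.9 V
Step 2 — Sum components: V_total = 259.8 - j197.8 V.
Step 3 — Convert to polar: |V_total| = 326.5 V, ∠V_total = -37.3°.

V_total = 326.5∠-37.3° V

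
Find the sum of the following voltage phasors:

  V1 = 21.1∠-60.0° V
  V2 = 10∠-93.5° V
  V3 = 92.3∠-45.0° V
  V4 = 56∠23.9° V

Step 1 — Convert each phasor to rectangular form:
  V1 = 21.1·(cos(-60.0°) + j·sin(-60.0°)) = 10.55 - j18.27 V
  V2 = 10·(cos(-93.5°) + j·sin(-93.5°)) = -0.6105 - j9.981 V
  V3 = 92.3·(cos(-45.0°) + j·sin(-45.0°)) = 65.27 - j65.27 V
  V4 = 56·(cos(23.9°) + j·sin(23.9°)) = 51.2 + j22.69 V
Step 2 — Sum components: V_total = 126.4 - j70.83 V.
Step 3 — Convert to polar: |V_total| = 144.9 V, ∠V_total = -29.3°.

V_total = 144.9∠-29.3° V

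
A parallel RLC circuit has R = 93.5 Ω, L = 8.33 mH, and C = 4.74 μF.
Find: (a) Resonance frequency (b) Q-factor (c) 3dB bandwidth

Step 1 — Resonance: ω₀ = 1/√(LC) = 1/√(0.00833·4.74e-06) = 5033 rad/s.
Step 2 — f₀ = ω₀/(2π) = 801 Hz.
Step 3 — Parallel Q: Q = R/(ω₀L) = 93.5/(5033·0.00833) = 2.23.
Step 4 — Bandwidth: Δω = ω₀/Q = 2256 rad/s; BW = Δω/(2π) = 359.1 Hz.

(a) f₀ = 801 Hz  (b) Q = 2.23  (c) BW = 359.1 Hz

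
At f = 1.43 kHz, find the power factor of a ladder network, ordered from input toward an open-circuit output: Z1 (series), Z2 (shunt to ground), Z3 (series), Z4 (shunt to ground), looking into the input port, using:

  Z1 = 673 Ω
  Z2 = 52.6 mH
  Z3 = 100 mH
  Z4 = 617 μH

Step 1 — Angular frequency: ω = 2π·f = 2π·1430 = 8985 rad/s.
Step 2 — Component impedances:
  Z1: Z = R = 673 Ω
  Z2: Z = jωL = j·8985·0.0526 = 0 + j472.6 Ω
  Z3: Z = jωL = j·8985·0.1 = 0 + j898.5 Ω
  Z4: Z = jωL = j·8985·0.000617 = 0 + j5.544 Ω
Step 3 — Ladder network (open output): work backward from the far end, alternating series and parallel combinations. Z_in = 673 + j310.4 Ω = 741.1∠24.8° Ω.
Step 4 — Power factor: PF = cos(φ) = Re(Z)/|Z| = 673/741.1 = 0.9081.
Step 5 — Type: Im(Z) = 310.4 ⇒ lagging (phase φ = 24.8°).

PF = 0.9081 (lagging, φ = 24.8°)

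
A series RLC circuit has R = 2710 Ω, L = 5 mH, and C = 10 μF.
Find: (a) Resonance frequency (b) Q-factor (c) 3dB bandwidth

Step 1 — Resonance: ω₀ = 1/√(LC) = 1/√(0.005·1e-05) = 4472 rad/s.
Step 2 — f₀ = ω₀/(2π) = 711.8 Hz.
Step 3 — Series Q: Q = ω₀L/R = 4472·0.005/2710 = 0.008251.
Step 4 — Bandwidth: Δω = ω₀/Q = 5.42e+05 rad/s; BW = Δω/(2π) = 8.626e+04 Hz.

(a) f₀ = 711.8 Hz  (b) Q = 0.008251  (c) BW = 8.626e+04 Hz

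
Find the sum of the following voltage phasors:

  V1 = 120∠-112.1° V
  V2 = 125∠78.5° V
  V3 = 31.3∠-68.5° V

Step 1 — Convert each phasor to rectangular form:
  V1 = 120·(cos(-112.1°) + j·sin(-112.1°)) = -45.15 - j111.2 V
  V2 = 125·(cos(78.5°) + j·sin(78.5°)) = 24.92 + j122.5 V
  V3 = 31.3·(cos(-68.5°) + j·sin(-68.5°)) = 11.47 - j29.12 V
Step 2 — Sum components: V_total = -8.754 - j17.81 V.
Step 3 — Convert to polar: |V_total| = 19.85 V, ∠V_total = -116.2°.

V_total = 19.85∠-116.2° V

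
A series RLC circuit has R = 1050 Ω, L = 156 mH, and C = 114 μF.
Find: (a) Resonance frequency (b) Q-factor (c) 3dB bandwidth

Step 1 — Resonance condition Im(Z)=0 gives ω₀ = 1/√(LC).
Step 2 — ω₀ = 1/√(0.156·0.000114) = 237.1 rad/s.
Step 3 — f₀ = ω₀/(2π) = 37.74 Hz.
Step 4 — Series Q: Q = ω₀L/R = 237.1·0.156/1050 = 0.03523.
Step 5 — 3dB bandwidth: Δω = ω₀/Q = 6731 rad/s; BW = Δω/(2π) = 1071 Hz.

(a) f₀ = 37.74 Hz  (b) Q = 0.03523  (c) BW = 1071 Hz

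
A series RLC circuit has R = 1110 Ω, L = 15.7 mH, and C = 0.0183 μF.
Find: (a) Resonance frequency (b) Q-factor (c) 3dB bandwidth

Step 1 — Resonance: ω₀ = 1/√(LC) = 1/√(0.0157·1.83e-08) = 5.9e+04 rad/s.
Step 2 — f₀ = ω₀/(2π) = 9390 Hz.
Step 3 — Series Q: Q = ω₀L/R = 5.9e+04·0.0157/1110 = 0.8345.
Step 4 — Bandwidth: Δω = ω₀/Q = 7.07e+04 rad/s; BW = Δω/(2π) = 1.125e+04 Hz.

(a) f₀ = 9390 Hz  (b) Q = 0.8345  (c) BW = 1.125e+04 Hz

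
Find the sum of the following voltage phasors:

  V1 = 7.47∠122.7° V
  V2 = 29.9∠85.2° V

Step 1 — Convert each phasor to rectangular form:
  V1 = 7.47·(cos(122.7°) + j·sin(122.7°)) = -4.036 + j6.286 V
  V2 = 29.9·(cos(85.2°) + j·sin(85.2°)) = 2.502 + j29.8 V
Step 2 — Sum components: V_total = -1.534 + j36.08 V.
Step 3 — Convert to polar: |V_total| = 36.11 V, ∠V_total = 92.4°.

V_total = 36.11∠92.4° V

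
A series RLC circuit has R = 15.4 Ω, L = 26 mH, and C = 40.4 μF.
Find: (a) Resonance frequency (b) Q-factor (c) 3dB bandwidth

Step 1 — Resonance condition Im(Z)=0 gives ω₀ = 1/√(LC).
Step 2 — ω₀ = 1/√(0.026·4.04e-05) = 975.7 rad/s.
Step 3 — f₀ = ω₀/(2π) = 155.3 Hz.
Step 4 — Series Q: Q = ω₀L/R = 975.7·0.026/15.4 = 1.647.
Step 5 — 3dB bandwidth: Δω = ω₀/Q = 592.3 rad/s; BW = Δω/(2π) = 94.27 Hz.

(a) f₀ = 155.3 Hz  (b) Q = 1.647  (c) BW = 94.27 Hz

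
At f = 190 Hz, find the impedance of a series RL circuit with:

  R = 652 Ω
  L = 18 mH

Step 1 — Angular frequency: ω = 2π·f = 2π·190 = 1194 rad/s.
Step 2 — Component impedances:
  R: Z = R = 652 Ω
  L: Z = jωL = j·1194·0.018 = 0 + j21.49 Ω
Step 3 — Series combination: Z_total = R + L = 652 + j21.49 Ω = 652.4∠1.9° Ω.

Z = 652 + j21.49 Ω = 652.4∠1.9° Ω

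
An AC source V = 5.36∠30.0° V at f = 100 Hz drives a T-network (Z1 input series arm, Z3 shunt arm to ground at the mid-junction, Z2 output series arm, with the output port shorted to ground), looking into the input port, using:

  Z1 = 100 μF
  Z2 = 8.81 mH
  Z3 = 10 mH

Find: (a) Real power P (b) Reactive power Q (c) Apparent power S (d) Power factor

Step 1 — Angular frequency: ω = 2π·f = 2π·100 = 628.3 rad/s.
Step 2 — Component impedances:
  Z1: Z = 1/(jωC) = -j/(ω·C) = 0 - j15.92 Ω
  Z2: Z = jωL = j·628.3·0.00881 = 0 + j5.535 Ω
  Z3: Z = jωL = j·628.3·0.01 = 0 + j6.283 Ω
Step 3 — With the output port shorted to ground, the output series arm Z2 runs from the junction to ground; the shunt arm Z3 also runs from the junction to ground. They appear in parallel: Z3 || Z2 = 0 + j2.943 Ω.
Step 4 — Series with input arm Z1: Z_in = Z1 + (Z3 || Z2) = 0 - j12.97 Ω = 12.97∠-90.0° Ω.
Step 5 — Source phasor: V = 5.36∠30.0° V = 4.642 + j2.68 V.
Step 6 — Current: I = V / Z = -0.2066 + j0.3578 A = 0.4132∠120.0° A.
Step 7 — Complex power: S = V·I* = 0 - j2.215 VA.
Step 8 — Real power: P = Re(S) = 0 W.
Step 9 — Reactive power: Q = Im(S) = -2.215 VAR.
Step 10 — Apparent power: |S| = 2.215 VA.
Step 11 — Power factor: PF = P/|S| = 0 (leading).

(a) P = 0 W  (b) Q = -2.215 VAR  (c) S = 2.215 VA  (d) PF = 0 (leading)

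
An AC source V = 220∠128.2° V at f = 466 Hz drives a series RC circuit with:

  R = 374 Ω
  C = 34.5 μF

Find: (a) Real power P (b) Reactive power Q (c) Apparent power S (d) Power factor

Step 1 — Angular frequency: ω = 2π·f = 2π·466 = 2928 rad/s.
Step 2 — Component impedances:
  R: Z = R = 374 Ω
  C: Z = 1/(jωC) = -j/(ω·C) = 0 - j9.9 Ω
Step 3 — Series combination: Z_total = R + C = 374 - j9.9 Ω = 374.1∠-1.5° Ω.
Step 4 — Source phasor: V = 220∠128.2° V = -136 + j172.9 V.
Step 5 — Current: I = V / Z = -0.3757 + j0.4523 A = 0.588∠129.7° A.
Step 6 — Complex power: S = V·I* = 129.3 - j3.423 VA.
Step 7 — Real power: P = Re(S) = 129.3 W.
Step 8 — Reactive power: Q = Im(S) = -3.423 VAR.
Step 9 — Apparent power: |S| = 129.4 VA.
Step 10 — Power factor: PF = P/|S| = 0.9996 (leading).

(a) P = 129.3 W  (b) Q = -3.423 VAR  (c) S = 129.4 VA  (d) PF = 0.9996 (leading)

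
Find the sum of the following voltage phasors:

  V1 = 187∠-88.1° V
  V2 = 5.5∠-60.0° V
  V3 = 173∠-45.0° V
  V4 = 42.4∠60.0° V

Step 1 — Convert each phasor to rectangular form:
  V1 = 187·(cos(-88.1°) + j·sin(-88.1°)) = 6.2 - j186.9 V
  V2 = 5.5·(cos(-60.0°) + j·sin(-60.0°)) = 2.75 - j4.763 V
  V3 = 173·(cos(-45.0°) + j·sin(-45.0°)) = 122.3 - j122.3 V
  V4 = 42.4·(cos(60.0°) + j·sin(60.0°)) = 21.2 + j36.72 V
Step 2 — Sum components: V_total = 152.5 - j277.3 V.
Step 3 — Convert to polar: |V_total| = 316.4 V, ∠V_total = -61.2°.

V_total = 316.4∠-61.2° V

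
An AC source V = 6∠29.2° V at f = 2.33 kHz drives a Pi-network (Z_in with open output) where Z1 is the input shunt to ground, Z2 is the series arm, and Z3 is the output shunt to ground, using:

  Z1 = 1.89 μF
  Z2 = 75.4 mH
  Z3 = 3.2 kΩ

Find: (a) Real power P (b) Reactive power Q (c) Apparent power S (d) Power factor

Step 1 — Angular frequency: ω = 2π·f = 2π·2330 = 1.464e+04 rad/s.
Step 2 — Component impedances:
  Z1: Z = 1/(jωC) = -j/(ω·C) = 0 - j36.14 Ω
  Z2: Z = jωL = j·1.464e+04·0.0754 = 0 + j1104 Ω
  Z3: Z = R = 3200 Ω
Step 3 — With open output, the series arm Z2 and the output shunt Z3 appear in series to ground: Z2 + Z3 = 3200 + j1104 Ω.
Step 4 — Parallel with input shunt Z1: Z_in = Z1 || (Z2 + Z3) = 0.3673 - j36.26 Ω = 36.27∠-89.4° Ω.
Step 5 — Source phasor: V = 6∠29.2° V = 5.238 + j2.927 V.
Step 6 — Current: I = V / Z = -0.07925 + j0.1452 A = 0.1654∠118.6° A.
Step 7 — Complex power: S = V·I* = 0.01005 - j0.9926 VA.
Step 8 — Real power: P = Re(S) = 0.01005 W.
Step 9 — Reactive power: Q = Im(S) = -0.9926 VAR.
Step 10 — Apparent power: |S| = 0.9927 VA.
Step 11 — Power factor: PF = P/|S| = 0.01013 (leading).

(a) P = 0.01005 W  (b) Q = -0.9926 VAR  (c) S = 0.9927 VA  (d) PF = 0.01013 (leading)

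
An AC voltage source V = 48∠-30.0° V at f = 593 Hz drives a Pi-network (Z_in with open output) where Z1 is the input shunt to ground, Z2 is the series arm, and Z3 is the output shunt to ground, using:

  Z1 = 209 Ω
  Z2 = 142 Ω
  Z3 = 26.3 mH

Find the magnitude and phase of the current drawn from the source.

Step 1 — Angular frequency: ω = 2π·f = 2π·593 = 3726 rad/s.
Step 2 — Component impedances:
  Z1: Z = R = 209 Ω
  Z2: Z = R = 142 Ω
  Z3: Z = jωL = j·3726·0.0263 = 0 + j97.99 Ω
Step 3 — With open output, the series arm Z2 and the output shunt Z3 appear in series to ground: Z2 + Z3 = 142 + j97.99 Ω.
Step 4 — Parallel with input shunt Z1: Z_in = Z1 || (Z2 + Z3) = 93.55 + j32.23 Ω = 98.95∠19.0° Ω.
Step 5 — Source phasor: V = 48∠-30.0° V = 41.57 - j24 V.
Step 6 — Ohm's law: I = V / Z_total = (41.57 - j24) / (93.55 + j32.23) = 0.3182 - j0.3662 A.
Step 7 — Convert to polar: |I| = 0.4851 A, ∠I = -49.0°.

I = 0.4851∠-49.0° A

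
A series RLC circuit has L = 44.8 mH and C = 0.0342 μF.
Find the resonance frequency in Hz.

Step 1 — Resonance condition Im(Z)=0 gives ω₀ = 1/√(LC).
Step 2 — ω₀ = 1/√(0.0448·3.42e-08) = 2.555e+04 rad/s.
Step 3 — f₀ = ω₀/(2π) = 4066 Hz.

f₀ = 4066 Hz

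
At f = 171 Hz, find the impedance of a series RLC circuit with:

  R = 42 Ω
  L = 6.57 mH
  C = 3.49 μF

Step 1 — Angular frequency: ω = 2π·f = 2π·171 = 1074 rad/s.
Step 2 — Component impedances:
  R: Z = R = 42 Ω
  L: Z = jωL = j·1074·0.00657 = 0 + j7.059 Ω
  C: Z = 1/(jωC) = -j/(ω·C) = 0 - j266.7 Ω
Step 3 — Series combination: Z_total = R + L + C = 42 - j259.6 Ω = 263∠-80.8° Ω.

Z = 42 - j259.6 Ω = 263∠-80.8° Ω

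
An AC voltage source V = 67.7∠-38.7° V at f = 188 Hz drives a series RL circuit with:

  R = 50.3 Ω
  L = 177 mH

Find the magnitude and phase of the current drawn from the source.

Step 1 — Angular frequency: ω = 2π·f = 2π·188 = 1181 rad/s.
Step 2 — Component impedances:
  R: Z = R = 50.3 Ω
  L: Z = jωL = j·1181·0.177 = 0 + j209.1 Ω
Step 3 — Series combination: Z_total = R + L = 50.3 + j209.1 Ω = 215∠76.5° Ω.
Step 4 — Source phasor: V = 67.7∠-38.7° V = 52.84 - j42.33 V.
Step 5 — Ohm's law: I = V / Z_total = (52.84 - j42.33) / (50.3 + j209.1) = -0.1339 - j0.2849 A.
Step 6 — Convert to polar: |I| = 0.3148 A, ∠I = -115.2°.

I = 0.3148∠-115.2° A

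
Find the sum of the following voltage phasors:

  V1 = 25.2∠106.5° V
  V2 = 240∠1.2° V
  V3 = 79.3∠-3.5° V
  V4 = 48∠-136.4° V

Step 1 — Convert each phasor to rectangular form:
  V1 = 25.2·(cos(106.5°) + j·sin(106.5°)) = -7.157 + j24.16 V
  V2 = 240·(cos(1.2°) + j·sin(1.2°)) = 239.9 + j5.026 V
  V3 = 79.3·(cos(-3.5°) + j·sin(-3.5°)) = 79.15 - j4.841 V
  V4 = 48·(cos(-136.4°) + j·sin(-136.4°)) = -34.76 - j33.1 V
Step 2 — Sum components: V_total = 277.2 - j8.754 V.
Step 3 — Convert to polar: |V_total| = 277.3 V, ∠V_total = -1.8°.

V_total = 277.3∠-1.8° V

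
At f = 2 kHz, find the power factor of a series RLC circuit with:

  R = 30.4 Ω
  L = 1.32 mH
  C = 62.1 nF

Step 1 — Angular frequency: ω = 2π·f = 2π·2000 = 1.257e+04 rad/s.
Step 2 — Component impedances:
  R: Z = R = 30.4 Ω
  L: Z = jωL = j·1.257e+04·0.00132 = 0 + j16.59 Ω
  C: Z = 1/(jωC) = -j/(ω·C) = 0 - j1281 Ω
Step 3 — Series combination: Z_total = R + L + C = 30.4 - j1265 Ω = 1265∠-88.6° Ω.
Step 4 — Power factor: PF = cos(φ) = Re(Z)/|Z| = 30.4/1265 = 0.02403.
Step 5 — Type: Im(Z) = -1265 ⇒ leading (phase φ = -88.6°).

PF = 0.02403 (leading, φ = -88.6°)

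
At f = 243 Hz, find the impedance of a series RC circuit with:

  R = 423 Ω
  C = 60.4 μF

Step 1 — Angular frequency: ω = 2π·f = 2π·243 = 1527 rad/s.
Step 2 — Component impedances:
  R: Z = R = 423 Ω
  C: Z = 1/(jωC) = -j/(ω·C) = 0 - j10.84 Ω
Step 3 — Series combination: Z_total = R + C = 423 - j10.84 Ω = 423.1∠-1.5° Ω.

Z = 423 - j10.84 Ω = 423.1∠-1.5° Ω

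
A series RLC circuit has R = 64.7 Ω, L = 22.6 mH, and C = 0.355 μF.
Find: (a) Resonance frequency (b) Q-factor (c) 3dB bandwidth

Step 1 — Resonance condition Im(Z)=0 gives ω₀ = 1/√(LC).
Step 2 — ω₀ = 1/√(0.0226·3.55e-07) = 1.116e+04 rad/s.
Step 3 — f₀ = ω₀/(2π) = 1777 Hz.
Step 4 — Series Q: Q = ω₀L/R = 1.116e+04·0.0226/64.7 = 3.9.
Step 5 — 3dB bandwidth: Δω = ω₀/Q = 2863 rad/s; BW = Δω/(2π) = 455.6 Hz.

(a) f₀ = 1777 Hz  (b) Q = 3.9  (c) BW = 455.6 Hz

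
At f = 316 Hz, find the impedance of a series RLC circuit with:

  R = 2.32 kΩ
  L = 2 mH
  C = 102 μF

Step 1 — Angular frequency: ω = 2π·f = 2π·316 = 1985 rad/s.
Step 2 — Component impedances:
  R: Z = R = 2320 Ω
  L: Z = jωL = j·1985·0.002 = 0 + j3.971 Ω
  C: Z = 1/(jωC) = -j/(ω·C) = 0 - j4.938 Ω
Step 3 — Series combination: Z_total = R + L + C = 2320 - j0.9668 Ω = 2320∠-0.0° Ω.

Z = 2320 - j0.9668 Ω = 2320∠-0.0° Ω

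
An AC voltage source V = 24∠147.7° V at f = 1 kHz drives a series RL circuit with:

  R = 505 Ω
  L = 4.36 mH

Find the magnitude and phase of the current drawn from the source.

Step 1 — Angular frequency: ω = 2π·f = 2π·1000 = 6283 rad/s.
Step 2 — Component impedances:
  R: Z = R = 505 Ω
  L: Z = jωL = j·6283·0.00436 = 0 + j27.39 Ω
Step 3 — Series combination: Z_total = R + L = 505 + j27.39 Ω = 505.7∠3.1° Ω.
Step 4 — Source phasor: V = 24∠147.7° V = -20.29 + j12.82 V.
Step 5 — Ohm's law: I = V / Z_total = (-20.29 + j12.82) / (505 + j27.39) = -0.03868 + j0.02749 A.
Step 6 — Convert to polar: |I| = 0.04745 A, ∠I = 144.6°.

I = 0.04745∠144.6° A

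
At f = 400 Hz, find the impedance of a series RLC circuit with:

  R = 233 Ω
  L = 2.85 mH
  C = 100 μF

Step 1 — Angular frequency: ω = 2π·f = 2π·400 = 2513 rad/s.
Step 2 — Component impedances:
  R: Z = R = 233 Ω
  L: Z = jωL = j·2513·0.00285 = 0 + j7.163 Ω
  C: Z = 1/(jωC) = -j/(ω·C) = 0 - j3.979 Ω
Step 3 — Series combination: Z_total = R + L + C = 233 + j3.184 Ω = 233∠0.8° Ω.

Z = 233 + j3.184 Ω = 233∠0.8° Ω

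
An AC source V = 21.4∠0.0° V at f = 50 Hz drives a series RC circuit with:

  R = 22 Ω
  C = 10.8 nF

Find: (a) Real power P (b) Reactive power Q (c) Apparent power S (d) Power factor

Step 1 — Angular frequency: ω = 2π·f = 2π·50 = 314.2 rad/s.
Step 2 — Component impedances:
  R: Z = R = 22 Ω
  C: Z = 1/(jωC) = -j/(ω·C) = 0 - j2.947e+05 Ω
Step 3 — Series combination: Z_total = R + C = 22 - j2.947e+05 Ω = 2.947e+05∠-90.0° Ω.
Step 4 — Source phasor: V = 21.4∠0.0° V = 21.4 V.
Step 5 — Current: I = V / Z = 5.42e-09 + j7.261e-05 A = 7.261e-05∠90.0° A.
Step 6 — Complex power: S = V·I* = 1.16e-07 - j0.001554 VA.
Step 7 — Real power: P = Re(S) = 1.16e-07 W.
Step 8 — Reactive power: Q = Im(S) = -0.001554 VAR.
Step 9 — Apparent power: |S| = 0.001554 VA.
Step 10 — Power factor: PF = P/|S| = 7.464e-05 (leading).

(a) P = 1.16e-07 W  (b) Q = -0.001554 VAR  (c) S = 0.001554 VA  (d) PF = 7.464e-05 (leading)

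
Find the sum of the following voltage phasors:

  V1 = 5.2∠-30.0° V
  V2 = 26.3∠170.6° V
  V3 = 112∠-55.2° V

Step 1 — Convert each phasor to rectangular form:
  V1 = 5.2·(cos(-30.0°) + j·sin(-30.0°)) = 4.503 - j2.6 V
  V2 = 26.3·(cos(170.6°) + j·sin(170.6°)) = -25.95 + j4.295 V
  V3 = 112·(cos(-55.2°) + j·sin(-55.2°)) = 63.92 - j91.97 V
Step 2 — Sum components: V_total = 42.48 - j90.27 V.
Step 3 — Convert to polar: |V_total| = 99.77 V, ∠V_total = -64.8°.

V_total = 99.77∠-64.8° V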